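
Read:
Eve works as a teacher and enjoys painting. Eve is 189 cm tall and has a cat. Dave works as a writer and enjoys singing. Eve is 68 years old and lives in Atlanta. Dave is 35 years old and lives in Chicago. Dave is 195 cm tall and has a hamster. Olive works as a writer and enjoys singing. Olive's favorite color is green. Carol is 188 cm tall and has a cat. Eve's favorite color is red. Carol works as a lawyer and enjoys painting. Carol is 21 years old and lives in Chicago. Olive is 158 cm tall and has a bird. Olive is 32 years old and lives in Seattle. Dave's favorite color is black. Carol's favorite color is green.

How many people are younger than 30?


Filter: 1

1


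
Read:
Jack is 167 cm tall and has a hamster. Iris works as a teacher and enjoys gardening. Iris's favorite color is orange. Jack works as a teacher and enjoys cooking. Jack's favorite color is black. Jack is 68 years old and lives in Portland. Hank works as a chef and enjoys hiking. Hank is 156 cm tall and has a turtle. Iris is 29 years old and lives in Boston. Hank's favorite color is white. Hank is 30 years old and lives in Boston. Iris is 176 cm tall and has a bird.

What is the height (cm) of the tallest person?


Tallest: Iris at 176 cm

176


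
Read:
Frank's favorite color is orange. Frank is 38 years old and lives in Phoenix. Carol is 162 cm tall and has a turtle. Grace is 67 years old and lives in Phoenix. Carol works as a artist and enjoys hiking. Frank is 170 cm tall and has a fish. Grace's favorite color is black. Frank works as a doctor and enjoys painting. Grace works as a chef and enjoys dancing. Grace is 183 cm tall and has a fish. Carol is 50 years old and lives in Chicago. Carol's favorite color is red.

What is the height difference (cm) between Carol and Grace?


|162 - 183| = 21

21


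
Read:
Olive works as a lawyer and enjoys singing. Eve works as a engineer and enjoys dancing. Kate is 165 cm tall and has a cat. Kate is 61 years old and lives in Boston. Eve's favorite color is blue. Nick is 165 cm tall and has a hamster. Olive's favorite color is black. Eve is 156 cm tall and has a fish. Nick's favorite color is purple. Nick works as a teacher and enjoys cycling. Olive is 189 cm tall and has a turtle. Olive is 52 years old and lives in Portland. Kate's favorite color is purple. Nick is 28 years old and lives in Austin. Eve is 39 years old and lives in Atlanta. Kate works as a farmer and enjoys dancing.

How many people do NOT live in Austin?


Not in Austin: 3

3


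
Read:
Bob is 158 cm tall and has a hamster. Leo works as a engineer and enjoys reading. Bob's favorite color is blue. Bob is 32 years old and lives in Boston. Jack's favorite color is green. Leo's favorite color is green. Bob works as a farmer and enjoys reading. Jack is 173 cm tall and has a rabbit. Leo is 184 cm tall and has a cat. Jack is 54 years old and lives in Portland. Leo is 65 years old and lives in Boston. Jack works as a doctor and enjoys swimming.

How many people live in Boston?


Count in Boston: 2

2


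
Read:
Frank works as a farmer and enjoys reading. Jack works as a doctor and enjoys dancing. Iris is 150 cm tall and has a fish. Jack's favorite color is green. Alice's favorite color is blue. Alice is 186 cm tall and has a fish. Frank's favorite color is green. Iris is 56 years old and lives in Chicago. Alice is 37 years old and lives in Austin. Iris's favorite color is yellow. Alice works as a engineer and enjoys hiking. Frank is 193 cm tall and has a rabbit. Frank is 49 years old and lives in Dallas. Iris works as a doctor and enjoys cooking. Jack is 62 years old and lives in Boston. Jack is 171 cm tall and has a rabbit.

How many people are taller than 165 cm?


Taller than 165: 3

3


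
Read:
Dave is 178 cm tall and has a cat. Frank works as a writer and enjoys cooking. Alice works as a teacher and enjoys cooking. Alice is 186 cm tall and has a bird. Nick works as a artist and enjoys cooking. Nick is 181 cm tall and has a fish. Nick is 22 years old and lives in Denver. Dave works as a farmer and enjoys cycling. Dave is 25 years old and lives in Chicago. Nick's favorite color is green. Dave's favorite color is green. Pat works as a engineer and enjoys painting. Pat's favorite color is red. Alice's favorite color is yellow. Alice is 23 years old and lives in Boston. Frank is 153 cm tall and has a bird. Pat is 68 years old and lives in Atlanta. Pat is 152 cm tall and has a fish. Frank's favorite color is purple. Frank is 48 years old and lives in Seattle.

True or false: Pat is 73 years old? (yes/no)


Pat is actually 68. no

no


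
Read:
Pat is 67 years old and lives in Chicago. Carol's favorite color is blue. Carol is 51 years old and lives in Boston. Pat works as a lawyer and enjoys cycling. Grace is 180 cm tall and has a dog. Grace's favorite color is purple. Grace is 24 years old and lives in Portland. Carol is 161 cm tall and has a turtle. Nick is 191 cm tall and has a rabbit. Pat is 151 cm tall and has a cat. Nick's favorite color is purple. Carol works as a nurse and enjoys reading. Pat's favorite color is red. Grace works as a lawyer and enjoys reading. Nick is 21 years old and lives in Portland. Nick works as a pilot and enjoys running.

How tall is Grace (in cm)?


Grace is 180 cm tall

180


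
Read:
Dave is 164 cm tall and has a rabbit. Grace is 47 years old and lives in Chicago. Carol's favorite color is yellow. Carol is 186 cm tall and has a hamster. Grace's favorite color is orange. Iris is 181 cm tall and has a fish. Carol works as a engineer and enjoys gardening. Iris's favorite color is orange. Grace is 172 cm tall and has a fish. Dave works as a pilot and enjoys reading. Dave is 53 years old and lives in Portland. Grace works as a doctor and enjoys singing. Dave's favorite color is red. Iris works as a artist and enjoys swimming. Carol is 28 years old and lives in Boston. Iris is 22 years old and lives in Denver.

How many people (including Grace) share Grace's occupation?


Grace is a doctor. Count = 1

1


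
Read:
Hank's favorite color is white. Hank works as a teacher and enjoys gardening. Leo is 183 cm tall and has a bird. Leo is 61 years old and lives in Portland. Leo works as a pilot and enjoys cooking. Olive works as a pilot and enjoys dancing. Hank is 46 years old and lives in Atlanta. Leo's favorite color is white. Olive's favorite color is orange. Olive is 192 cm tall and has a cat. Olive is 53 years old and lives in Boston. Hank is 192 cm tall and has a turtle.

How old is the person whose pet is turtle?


Person with pet=turtle is Hank, age 46

46


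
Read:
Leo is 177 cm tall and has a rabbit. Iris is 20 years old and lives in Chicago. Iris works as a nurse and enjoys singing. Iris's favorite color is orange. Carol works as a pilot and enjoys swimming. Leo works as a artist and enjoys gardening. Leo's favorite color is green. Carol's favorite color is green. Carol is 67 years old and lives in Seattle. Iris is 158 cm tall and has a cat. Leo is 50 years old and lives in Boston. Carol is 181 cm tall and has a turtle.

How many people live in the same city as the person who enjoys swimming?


Person with hobby swimming is Carol, city Seattle. Count = 1

1


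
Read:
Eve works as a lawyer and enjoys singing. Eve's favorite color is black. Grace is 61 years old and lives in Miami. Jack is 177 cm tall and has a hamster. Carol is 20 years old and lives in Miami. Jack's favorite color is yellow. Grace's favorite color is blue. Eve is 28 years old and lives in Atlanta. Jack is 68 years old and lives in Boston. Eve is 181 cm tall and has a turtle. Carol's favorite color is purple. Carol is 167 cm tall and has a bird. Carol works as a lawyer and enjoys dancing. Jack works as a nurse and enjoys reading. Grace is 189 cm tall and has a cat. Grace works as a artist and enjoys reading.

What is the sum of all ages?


20+61+28+68 = 177

177


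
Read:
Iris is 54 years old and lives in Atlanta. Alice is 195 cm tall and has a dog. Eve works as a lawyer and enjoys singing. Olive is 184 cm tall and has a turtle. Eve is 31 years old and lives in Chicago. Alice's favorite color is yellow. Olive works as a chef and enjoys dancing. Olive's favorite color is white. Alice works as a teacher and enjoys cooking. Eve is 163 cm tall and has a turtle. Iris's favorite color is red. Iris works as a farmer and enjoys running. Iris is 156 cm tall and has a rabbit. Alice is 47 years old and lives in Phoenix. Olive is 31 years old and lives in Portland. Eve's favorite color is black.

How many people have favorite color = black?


Count: 1

1


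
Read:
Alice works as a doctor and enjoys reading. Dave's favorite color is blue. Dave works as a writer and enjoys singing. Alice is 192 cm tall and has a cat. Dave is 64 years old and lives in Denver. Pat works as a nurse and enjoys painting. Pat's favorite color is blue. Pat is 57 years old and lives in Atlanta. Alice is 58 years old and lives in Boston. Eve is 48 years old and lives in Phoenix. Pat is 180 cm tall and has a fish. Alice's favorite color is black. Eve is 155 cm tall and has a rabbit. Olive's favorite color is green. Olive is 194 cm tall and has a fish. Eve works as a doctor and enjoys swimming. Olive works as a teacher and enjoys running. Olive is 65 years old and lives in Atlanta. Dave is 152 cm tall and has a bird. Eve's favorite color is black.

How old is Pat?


Pat is 57 years old

57


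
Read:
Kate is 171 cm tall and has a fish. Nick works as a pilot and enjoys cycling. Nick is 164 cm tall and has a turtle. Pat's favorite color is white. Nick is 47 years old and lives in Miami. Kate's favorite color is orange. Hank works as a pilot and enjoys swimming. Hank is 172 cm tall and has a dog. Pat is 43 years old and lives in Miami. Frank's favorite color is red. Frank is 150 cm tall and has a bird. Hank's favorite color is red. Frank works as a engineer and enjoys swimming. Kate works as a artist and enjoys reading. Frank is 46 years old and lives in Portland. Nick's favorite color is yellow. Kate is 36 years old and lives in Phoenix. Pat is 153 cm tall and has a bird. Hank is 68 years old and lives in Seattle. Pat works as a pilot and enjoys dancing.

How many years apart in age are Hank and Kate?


68 vs 36, diff = 32

32


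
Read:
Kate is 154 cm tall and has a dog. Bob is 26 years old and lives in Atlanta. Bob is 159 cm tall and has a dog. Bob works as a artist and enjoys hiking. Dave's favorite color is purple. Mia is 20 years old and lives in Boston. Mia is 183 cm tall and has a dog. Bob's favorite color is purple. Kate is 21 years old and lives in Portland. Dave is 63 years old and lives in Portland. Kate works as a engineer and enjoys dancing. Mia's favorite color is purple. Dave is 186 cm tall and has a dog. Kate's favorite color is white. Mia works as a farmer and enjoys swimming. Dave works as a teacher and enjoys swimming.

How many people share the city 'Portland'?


Count: 2

2


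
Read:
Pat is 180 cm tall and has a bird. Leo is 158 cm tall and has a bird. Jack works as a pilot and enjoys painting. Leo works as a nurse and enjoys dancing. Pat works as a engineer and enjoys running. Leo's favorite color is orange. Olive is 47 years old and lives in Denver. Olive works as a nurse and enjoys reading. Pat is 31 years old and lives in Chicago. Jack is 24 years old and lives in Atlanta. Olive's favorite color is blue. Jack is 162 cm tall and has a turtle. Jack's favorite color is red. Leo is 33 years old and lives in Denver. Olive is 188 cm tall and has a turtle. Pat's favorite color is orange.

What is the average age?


Sum=135, n=4, avg=33.75

33.75


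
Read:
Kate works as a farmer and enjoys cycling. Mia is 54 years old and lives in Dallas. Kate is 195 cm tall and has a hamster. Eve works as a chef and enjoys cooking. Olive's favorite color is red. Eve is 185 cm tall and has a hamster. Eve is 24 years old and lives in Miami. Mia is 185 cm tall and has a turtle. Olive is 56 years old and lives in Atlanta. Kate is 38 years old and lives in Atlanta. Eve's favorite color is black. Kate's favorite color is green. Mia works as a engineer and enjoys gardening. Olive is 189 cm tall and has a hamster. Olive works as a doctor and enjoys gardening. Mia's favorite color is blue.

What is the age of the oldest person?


Oldest: Olive at 56

56


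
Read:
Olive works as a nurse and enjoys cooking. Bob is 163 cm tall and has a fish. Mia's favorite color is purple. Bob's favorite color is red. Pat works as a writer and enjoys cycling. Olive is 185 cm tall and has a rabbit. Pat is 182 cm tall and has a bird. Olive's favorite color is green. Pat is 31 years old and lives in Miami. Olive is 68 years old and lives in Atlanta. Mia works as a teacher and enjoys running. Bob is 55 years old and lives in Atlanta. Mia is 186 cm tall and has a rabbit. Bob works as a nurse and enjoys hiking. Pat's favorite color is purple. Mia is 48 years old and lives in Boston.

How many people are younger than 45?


Filter: 1

1


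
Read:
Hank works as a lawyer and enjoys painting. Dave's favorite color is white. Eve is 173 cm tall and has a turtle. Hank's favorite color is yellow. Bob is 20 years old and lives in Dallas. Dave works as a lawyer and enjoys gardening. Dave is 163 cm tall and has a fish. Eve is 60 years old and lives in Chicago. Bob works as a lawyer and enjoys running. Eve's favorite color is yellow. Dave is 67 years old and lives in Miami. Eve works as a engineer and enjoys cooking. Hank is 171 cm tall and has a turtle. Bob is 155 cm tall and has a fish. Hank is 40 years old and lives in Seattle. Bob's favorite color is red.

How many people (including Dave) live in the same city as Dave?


Dave lives in Miami. Count = 1

1


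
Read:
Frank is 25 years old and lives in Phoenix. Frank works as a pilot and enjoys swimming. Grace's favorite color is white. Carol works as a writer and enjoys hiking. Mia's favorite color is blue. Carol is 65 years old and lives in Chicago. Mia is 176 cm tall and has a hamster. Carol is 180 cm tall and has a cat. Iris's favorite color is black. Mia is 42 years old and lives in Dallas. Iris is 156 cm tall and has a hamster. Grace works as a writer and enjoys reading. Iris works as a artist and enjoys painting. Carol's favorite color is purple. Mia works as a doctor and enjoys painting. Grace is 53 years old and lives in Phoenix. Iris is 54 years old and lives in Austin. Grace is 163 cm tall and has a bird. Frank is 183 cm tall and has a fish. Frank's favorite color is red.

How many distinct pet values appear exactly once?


Unique pet values: 3

3


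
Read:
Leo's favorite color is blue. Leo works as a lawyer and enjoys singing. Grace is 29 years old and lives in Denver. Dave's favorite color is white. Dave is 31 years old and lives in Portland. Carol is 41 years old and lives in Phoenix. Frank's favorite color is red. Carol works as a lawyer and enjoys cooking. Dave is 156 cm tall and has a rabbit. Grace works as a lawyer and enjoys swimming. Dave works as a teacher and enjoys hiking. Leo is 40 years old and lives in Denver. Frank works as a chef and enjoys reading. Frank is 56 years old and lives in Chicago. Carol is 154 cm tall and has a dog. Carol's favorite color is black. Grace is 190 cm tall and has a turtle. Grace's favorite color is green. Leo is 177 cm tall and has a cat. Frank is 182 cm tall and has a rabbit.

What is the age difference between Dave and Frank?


|31 - 56| = 25

25


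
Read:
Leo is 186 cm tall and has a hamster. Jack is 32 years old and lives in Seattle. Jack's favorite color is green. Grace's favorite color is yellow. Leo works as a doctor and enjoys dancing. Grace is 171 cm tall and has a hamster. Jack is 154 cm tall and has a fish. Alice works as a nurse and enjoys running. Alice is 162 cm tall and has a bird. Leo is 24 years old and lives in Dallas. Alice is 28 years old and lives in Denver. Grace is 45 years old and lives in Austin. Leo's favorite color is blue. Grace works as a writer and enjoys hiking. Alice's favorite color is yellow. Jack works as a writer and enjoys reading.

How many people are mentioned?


People: Leo, Jack, Alice, Grace. Count = 4

4


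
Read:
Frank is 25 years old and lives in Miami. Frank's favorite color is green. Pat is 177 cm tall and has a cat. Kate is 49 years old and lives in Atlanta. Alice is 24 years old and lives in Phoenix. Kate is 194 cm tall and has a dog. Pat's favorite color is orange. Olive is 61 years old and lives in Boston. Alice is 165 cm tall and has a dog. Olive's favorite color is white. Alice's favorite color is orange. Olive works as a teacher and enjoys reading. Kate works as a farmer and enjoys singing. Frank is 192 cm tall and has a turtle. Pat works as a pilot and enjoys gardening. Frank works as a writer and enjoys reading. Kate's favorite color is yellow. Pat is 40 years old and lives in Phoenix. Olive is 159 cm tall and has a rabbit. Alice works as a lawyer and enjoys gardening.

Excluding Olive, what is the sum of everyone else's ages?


Sum (excluding Olive): 138

138


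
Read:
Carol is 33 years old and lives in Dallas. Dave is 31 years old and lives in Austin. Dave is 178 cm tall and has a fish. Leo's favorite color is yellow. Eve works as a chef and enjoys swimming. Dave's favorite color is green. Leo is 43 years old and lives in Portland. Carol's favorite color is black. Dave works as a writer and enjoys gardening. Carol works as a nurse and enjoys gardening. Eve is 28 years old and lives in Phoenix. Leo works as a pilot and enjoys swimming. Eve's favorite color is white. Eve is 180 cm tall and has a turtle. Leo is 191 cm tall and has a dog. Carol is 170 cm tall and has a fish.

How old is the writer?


The writer is Dave, age 31

31


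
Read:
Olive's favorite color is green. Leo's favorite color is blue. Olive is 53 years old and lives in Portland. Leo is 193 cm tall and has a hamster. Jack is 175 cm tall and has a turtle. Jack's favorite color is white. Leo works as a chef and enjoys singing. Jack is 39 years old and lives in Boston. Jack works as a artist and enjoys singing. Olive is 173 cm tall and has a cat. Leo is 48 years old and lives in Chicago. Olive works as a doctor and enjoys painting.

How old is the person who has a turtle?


Person with turtle is Jack, age 39

39


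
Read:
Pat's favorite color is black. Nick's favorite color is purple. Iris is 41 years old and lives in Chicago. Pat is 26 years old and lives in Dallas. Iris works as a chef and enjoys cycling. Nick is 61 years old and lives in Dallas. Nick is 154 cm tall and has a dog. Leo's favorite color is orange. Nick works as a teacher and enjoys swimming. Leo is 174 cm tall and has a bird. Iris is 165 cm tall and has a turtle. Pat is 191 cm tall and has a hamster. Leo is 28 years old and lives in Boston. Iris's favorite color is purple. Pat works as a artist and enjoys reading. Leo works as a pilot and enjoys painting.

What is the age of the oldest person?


Oldest: Nick at 61

61


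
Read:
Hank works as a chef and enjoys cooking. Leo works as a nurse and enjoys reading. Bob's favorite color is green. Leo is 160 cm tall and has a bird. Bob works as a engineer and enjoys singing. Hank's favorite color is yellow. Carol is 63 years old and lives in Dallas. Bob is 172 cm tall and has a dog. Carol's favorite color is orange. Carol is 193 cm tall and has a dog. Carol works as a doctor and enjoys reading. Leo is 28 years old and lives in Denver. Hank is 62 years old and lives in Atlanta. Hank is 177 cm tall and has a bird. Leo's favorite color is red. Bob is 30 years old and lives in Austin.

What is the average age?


Sum=183, n=4, avg=45.75

45.75


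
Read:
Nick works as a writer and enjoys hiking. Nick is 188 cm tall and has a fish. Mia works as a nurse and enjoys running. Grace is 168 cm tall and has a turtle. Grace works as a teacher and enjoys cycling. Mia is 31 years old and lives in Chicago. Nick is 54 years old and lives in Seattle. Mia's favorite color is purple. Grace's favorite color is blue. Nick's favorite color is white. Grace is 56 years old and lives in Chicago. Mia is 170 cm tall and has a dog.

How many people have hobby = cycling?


Count: 1

1


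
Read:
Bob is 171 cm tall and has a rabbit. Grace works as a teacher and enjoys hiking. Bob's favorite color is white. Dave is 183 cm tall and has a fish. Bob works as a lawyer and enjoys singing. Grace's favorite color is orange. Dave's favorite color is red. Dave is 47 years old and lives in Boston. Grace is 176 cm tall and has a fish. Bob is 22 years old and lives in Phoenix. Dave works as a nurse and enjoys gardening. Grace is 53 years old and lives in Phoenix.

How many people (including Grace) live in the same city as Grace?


Grace lives in Phoenix. Count = 2

2


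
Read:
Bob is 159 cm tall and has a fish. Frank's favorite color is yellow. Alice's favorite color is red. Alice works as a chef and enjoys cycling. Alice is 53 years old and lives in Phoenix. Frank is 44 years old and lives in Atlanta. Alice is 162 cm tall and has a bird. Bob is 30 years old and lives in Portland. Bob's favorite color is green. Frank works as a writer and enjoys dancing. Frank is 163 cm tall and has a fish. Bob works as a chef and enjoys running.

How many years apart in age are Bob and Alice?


30 vs 53, diff = 23

23


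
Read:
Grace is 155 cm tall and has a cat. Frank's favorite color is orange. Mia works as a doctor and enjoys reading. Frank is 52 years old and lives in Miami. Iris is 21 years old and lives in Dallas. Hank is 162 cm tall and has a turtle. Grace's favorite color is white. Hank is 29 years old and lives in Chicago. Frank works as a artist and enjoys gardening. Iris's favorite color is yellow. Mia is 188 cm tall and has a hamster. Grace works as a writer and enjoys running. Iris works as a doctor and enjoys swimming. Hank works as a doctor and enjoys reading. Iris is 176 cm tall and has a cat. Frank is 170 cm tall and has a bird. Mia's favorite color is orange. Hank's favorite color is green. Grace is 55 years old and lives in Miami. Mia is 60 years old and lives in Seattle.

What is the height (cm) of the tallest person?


Tallest: Mia at 188 cm

188


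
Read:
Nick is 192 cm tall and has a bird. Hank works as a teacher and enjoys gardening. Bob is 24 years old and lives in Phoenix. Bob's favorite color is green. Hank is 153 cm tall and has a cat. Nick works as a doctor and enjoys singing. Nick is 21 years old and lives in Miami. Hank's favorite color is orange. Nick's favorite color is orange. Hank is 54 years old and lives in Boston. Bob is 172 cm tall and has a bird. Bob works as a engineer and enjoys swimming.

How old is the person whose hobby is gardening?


Person with hobby=gardening is Hank, age 54

54


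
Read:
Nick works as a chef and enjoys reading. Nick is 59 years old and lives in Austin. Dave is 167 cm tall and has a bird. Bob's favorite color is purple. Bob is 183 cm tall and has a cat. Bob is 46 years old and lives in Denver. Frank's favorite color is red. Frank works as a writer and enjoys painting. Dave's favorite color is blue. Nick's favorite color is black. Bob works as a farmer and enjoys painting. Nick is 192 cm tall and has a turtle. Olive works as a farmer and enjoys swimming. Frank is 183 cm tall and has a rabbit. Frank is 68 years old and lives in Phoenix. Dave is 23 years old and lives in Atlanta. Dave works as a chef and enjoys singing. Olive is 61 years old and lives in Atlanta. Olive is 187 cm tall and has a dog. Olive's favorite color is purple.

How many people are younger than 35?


Filter: 1

1


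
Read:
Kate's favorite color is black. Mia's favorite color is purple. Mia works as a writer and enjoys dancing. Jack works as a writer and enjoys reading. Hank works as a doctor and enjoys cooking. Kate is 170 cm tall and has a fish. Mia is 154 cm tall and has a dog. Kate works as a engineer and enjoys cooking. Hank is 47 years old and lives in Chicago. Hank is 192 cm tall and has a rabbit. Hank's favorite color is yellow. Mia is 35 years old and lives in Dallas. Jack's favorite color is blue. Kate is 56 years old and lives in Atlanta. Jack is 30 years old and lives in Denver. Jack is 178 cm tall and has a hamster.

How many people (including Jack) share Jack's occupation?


Jack is a writer. Count = 2

2


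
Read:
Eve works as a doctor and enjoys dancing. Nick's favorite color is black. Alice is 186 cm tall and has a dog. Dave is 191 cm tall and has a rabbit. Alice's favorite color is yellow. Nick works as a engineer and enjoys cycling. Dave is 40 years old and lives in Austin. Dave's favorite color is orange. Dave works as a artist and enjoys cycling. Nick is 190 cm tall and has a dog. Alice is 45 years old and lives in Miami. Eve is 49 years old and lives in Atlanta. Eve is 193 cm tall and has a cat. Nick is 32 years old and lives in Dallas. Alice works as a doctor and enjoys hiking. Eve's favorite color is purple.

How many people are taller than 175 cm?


Taller than 175: 4

4


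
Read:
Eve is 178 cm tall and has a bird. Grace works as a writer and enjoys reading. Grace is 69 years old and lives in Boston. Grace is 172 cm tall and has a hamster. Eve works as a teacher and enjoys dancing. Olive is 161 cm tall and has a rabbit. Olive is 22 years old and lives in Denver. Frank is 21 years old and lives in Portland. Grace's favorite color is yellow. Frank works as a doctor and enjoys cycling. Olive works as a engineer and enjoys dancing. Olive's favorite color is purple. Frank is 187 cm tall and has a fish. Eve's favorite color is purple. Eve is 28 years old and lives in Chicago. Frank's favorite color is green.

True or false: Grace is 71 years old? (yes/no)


Grace is actually 69. no

no


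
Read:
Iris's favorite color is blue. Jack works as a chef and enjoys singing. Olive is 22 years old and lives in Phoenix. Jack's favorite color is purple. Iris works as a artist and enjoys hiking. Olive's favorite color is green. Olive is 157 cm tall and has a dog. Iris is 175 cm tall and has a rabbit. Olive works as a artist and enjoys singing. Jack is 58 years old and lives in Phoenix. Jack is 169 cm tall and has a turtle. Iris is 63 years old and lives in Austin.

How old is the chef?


The chef is Jack, age 58

58


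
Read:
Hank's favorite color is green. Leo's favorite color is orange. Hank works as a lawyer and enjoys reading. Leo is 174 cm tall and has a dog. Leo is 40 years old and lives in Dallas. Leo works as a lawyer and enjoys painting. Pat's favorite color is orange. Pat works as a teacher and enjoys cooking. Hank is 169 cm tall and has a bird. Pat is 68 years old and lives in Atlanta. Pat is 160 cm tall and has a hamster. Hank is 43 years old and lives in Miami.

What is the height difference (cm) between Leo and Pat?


|174 - 160| = 14

14


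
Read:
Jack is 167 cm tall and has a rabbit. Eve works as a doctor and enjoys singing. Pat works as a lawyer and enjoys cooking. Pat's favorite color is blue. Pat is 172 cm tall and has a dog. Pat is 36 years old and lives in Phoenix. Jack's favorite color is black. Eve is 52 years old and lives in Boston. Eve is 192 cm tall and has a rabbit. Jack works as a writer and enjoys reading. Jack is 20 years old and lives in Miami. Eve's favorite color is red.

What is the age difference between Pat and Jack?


|36 - 20| = 16

16


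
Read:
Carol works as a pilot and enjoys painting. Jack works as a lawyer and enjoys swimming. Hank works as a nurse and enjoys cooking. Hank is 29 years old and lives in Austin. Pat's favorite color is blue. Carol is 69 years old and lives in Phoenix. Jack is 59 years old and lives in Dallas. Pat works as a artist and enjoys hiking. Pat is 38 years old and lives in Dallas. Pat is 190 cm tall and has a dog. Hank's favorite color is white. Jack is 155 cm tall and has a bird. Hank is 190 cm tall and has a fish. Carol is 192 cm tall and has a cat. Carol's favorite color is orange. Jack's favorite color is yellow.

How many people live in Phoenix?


Count in Phoenix: 1

1


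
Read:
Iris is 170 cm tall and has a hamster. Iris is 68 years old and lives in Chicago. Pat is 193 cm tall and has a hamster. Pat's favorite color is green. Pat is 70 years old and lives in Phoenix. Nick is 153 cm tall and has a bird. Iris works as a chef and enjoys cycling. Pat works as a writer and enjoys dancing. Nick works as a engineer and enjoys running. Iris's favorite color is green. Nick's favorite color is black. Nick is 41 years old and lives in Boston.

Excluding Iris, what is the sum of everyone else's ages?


Sum (excluding Iris): 111

111


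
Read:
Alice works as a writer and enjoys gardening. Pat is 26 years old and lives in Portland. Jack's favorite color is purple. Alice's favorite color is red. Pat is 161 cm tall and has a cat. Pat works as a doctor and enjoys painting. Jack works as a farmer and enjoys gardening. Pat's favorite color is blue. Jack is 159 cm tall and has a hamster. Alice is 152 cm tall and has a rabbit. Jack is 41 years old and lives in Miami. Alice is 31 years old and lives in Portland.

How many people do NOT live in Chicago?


Not in Chicago: 3

3


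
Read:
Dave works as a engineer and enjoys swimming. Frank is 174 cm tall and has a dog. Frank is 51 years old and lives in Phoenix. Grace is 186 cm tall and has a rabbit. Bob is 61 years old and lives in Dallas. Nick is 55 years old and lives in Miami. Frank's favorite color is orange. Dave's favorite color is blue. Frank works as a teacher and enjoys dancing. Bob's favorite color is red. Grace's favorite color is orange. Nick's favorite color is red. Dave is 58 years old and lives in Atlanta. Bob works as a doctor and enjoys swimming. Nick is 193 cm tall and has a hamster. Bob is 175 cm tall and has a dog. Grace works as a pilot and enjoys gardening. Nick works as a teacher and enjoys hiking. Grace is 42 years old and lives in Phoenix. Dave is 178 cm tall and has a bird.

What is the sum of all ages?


58+55+61+42+51 = 267

267


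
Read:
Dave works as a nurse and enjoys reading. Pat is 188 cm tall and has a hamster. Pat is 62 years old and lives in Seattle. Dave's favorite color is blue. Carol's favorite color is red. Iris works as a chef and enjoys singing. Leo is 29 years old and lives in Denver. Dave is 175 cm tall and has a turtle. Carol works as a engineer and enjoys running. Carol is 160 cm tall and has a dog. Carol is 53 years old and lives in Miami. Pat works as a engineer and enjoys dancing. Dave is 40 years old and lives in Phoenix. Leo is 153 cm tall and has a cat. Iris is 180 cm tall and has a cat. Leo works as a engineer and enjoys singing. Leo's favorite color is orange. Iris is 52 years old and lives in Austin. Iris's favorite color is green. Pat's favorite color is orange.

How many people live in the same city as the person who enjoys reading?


Person with hobby reading is Dave, city Phoenix. Count = 1

1


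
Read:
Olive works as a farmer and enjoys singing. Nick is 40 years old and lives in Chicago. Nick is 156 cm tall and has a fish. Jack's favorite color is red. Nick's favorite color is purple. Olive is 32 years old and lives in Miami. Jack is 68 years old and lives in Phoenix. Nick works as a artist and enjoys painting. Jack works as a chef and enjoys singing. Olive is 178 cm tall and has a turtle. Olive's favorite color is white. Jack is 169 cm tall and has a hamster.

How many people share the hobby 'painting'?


Count: 1

1


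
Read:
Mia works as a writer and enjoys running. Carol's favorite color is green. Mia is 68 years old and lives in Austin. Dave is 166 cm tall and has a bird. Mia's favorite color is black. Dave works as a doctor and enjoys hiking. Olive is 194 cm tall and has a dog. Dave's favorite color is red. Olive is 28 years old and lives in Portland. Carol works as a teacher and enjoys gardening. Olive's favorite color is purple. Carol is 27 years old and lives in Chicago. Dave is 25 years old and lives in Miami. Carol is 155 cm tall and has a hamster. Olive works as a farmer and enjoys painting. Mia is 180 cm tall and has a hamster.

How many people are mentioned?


People: Dave, Mia, Carol, Olive. Count = 4

4


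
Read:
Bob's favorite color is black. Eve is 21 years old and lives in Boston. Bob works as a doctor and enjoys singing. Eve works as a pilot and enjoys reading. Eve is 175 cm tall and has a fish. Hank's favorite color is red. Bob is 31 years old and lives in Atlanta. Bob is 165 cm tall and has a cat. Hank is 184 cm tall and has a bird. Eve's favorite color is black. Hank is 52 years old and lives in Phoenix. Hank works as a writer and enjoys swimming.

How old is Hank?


Hank is 52 years old

52


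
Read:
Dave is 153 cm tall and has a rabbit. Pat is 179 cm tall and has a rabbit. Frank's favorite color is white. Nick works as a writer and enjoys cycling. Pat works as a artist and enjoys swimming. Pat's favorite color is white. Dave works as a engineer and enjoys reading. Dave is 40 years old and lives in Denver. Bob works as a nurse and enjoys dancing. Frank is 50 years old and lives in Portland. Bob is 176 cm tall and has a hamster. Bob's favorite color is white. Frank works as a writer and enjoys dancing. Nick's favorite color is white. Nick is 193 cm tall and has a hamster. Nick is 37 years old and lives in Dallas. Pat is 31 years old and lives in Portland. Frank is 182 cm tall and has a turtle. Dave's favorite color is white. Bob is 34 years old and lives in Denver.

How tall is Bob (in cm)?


Bob is 176 cm tall

176


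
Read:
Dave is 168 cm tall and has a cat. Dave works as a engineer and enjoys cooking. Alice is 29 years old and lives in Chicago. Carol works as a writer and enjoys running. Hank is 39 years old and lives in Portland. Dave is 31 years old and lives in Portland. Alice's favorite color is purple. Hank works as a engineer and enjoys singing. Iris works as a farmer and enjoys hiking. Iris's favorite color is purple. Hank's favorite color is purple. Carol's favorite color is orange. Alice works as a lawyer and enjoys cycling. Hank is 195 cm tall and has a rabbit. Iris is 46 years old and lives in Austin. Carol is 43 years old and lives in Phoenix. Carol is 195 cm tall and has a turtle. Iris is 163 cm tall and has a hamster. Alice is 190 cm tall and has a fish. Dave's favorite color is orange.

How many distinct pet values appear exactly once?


Unique pet values: 5

5


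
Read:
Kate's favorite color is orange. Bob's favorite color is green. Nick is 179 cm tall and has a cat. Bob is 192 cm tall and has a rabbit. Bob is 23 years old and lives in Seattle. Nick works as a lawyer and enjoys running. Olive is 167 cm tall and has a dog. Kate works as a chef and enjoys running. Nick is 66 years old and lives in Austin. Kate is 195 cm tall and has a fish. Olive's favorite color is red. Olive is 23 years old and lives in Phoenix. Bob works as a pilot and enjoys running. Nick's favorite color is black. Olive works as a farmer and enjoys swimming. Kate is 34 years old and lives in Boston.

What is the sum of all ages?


23+66+34+23 = 146

146


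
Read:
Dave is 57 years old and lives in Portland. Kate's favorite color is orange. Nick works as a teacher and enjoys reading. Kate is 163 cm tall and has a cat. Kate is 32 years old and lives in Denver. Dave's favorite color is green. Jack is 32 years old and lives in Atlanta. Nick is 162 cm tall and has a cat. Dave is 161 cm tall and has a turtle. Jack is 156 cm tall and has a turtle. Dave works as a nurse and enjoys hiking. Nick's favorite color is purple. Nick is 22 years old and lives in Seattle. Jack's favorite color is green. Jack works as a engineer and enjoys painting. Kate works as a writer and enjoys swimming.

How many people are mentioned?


People: Jack, Nick, Dave, Kate. Count = 4

4


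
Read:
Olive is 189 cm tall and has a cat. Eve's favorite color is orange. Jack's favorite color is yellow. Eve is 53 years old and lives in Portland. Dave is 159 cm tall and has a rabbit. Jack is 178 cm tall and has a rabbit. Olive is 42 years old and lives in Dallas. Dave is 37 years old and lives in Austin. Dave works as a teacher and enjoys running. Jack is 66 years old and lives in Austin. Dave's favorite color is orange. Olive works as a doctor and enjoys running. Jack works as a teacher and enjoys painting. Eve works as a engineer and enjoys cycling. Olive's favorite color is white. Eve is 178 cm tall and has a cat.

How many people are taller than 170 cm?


Taller than 170: 3

3


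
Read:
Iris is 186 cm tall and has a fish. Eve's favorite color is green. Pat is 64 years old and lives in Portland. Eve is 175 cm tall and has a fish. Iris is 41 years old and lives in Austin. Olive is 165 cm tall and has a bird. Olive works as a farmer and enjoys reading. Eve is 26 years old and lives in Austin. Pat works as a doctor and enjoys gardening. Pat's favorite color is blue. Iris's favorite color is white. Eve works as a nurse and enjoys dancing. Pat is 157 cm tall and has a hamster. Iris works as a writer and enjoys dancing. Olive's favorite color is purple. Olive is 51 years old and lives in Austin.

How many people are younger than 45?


Filter: 2

2


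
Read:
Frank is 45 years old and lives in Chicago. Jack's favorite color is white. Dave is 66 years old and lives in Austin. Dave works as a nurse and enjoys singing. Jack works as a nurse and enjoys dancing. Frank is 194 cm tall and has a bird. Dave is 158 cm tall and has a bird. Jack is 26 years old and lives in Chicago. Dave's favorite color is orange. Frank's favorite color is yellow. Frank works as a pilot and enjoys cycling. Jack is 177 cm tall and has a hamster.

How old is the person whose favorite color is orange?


Person with favorite color=orange is Dave, age 66

66


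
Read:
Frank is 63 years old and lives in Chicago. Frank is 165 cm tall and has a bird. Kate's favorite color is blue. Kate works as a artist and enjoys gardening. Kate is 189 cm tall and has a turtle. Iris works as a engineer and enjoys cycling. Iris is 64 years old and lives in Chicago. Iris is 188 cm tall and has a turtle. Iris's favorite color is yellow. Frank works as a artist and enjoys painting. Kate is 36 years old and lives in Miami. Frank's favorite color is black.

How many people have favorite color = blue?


Count: 1

1


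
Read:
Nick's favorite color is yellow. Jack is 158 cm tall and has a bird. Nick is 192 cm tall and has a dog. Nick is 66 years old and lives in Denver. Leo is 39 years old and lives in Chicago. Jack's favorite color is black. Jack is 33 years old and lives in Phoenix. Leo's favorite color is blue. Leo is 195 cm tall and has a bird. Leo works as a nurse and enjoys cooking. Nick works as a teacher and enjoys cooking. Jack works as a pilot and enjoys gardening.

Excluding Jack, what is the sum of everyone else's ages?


Sum (excluding Jack): 105

105


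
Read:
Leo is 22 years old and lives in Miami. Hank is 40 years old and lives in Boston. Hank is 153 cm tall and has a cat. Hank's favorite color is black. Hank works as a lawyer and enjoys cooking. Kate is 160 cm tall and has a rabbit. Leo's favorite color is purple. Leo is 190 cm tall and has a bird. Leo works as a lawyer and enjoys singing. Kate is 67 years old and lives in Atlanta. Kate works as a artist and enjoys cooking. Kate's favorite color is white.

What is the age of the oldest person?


Oldest: Kate at 67

67


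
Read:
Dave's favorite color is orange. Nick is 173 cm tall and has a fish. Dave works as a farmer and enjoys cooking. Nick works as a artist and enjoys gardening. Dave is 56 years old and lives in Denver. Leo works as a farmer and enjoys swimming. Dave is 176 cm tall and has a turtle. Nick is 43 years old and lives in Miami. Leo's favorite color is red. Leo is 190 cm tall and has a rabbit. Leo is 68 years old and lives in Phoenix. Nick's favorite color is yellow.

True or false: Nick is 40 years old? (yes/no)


Nick is actually 43. no

no


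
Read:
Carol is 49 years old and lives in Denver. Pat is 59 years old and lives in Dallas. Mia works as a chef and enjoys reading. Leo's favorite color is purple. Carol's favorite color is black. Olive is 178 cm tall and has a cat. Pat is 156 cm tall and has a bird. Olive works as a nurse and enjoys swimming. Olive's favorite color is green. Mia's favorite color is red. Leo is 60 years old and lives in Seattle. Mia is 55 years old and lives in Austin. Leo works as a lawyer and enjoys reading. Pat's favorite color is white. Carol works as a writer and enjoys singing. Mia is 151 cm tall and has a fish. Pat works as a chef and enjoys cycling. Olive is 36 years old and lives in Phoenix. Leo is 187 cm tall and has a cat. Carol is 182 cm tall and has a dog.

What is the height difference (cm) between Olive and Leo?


|178 - 187| = 9

9
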